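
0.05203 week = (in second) 3.147e+04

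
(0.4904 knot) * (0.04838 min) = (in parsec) 2.373e-17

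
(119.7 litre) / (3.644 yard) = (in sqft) 0.3867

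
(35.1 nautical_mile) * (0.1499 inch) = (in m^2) 247.5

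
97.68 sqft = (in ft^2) 97.68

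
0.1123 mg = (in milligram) 0.1123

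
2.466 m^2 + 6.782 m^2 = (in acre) 0.002285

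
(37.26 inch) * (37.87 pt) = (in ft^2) 0.1361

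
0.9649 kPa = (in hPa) 9.649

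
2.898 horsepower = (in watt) 2161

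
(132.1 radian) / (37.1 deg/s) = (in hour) 0.05667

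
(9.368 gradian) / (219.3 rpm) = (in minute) 0.0001068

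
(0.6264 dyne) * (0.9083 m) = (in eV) 3.551e+13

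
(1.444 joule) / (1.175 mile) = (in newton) 0.0007636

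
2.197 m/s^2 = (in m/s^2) 2.197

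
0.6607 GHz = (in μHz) 6.607e+14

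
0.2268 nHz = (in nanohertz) 0.2268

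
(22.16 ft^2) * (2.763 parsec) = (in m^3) 1.755e+17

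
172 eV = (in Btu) 2.612e-20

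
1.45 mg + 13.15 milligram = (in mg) 14.6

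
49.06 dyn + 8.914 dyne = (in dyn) 57.97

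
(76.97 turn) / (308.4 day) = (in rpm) 0.0001733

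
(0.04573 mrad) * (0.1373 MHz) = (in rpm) 59.96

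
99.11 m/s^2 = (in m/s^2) 99.11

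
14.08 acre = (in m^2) 5.698e+04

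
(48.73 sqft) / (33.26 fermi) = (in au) 909.9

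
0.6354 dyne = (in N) 6.354e-06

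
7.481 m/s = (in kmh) 26.93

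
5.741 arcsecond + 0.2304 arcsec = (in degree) 0.001659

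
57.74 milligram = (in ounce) 0.002037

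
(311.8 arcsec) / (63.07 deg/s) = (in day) 1.589e-08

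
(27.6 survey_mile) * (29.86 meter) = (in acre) 327.7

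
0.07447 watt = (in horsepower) 9.987e-05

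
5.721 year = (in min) 3.007e+06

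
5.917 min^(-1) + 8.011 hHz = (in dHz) 8012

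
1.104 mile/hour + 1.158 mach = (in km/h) 1421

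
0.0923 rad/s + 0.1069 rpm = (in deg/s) 5.93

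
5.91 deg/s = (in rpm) 0.985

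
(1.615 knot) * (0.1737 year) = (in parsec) 1.475e-10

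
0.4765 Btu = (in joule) 502.7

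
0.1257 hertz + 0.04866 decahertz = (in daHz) 0.06123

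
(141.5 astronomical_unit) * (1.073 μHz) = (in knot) 4.415e+07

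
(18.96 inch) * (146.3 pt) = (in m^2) 0.02486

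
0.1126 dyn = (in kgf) 1.148e-07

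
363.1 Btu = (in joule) 3.831e+05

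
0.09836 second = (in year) 3.119e-09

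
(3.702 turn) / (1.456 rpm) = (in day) 0.001766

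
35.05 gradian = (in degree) 31.54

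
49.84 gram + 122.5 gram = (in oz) 6.079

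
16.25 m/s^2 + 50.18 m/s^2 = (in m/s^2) 66.43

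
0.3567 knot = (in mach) 0.0005389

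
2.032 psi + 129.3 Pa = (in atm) 0.1395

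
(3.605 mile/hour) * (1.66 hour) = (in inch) 3.792e+05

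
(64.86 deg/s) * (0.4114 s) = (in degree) 26.68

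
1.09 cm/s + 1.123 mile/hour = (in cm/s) 51.29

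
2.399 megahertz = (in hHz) 2.399e+04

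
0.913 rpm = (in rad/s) 0.09561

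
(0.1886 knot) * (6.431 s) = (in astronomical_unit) 4.171e-12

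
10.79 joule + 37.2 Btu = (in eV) 2.45e+23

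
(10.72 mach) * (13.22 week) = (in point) 8.273e+13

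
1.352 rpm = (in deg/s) 8.112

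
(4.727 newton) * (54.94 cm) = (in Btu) 0.002461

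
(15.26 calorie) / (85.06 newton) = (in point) 2128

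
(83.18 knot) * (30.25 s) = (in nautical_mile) 0.6989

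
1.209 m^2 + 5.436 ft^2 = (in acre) 0.0004235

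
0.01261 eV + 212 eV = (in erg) 3.397e-10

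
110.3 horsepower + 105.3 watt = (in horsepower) 110.4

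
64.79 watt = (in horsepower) 0.08688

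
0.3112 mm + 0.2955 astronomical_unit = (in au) 0.2955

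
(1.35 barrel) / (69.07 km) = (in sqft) 3.345e-05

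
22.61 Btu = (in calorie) 5701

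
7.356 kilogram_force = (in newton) 72.14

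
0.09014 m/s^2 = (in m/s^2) 0.09014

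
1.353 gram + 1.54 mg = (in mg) 1355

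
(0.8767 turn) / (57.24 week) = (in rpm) 1.519e-06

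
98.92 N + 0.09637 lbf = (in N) 99.35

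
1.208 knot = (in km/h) 2.237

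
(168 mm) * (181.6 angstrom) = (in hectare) 3.051e-13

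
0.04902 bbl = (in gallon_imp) 1.714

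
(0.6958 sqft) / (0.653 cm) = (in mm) 9899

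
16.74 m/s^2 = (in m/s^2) 16.74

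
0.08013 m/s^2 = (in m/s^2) 0.08013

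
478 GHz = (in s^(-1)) 4.78e+11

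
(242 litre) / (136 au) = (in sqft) 1.28e-13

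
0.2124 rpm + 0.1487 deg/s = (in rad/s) 0.02484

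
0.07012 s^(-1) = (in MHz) 7.012e-08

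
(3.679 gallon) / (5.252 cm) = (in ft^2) 2.854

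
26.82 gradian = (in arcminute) 1448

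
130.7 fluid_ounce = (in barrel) 0.02431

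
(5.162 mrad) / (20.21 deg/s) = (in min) 0.0002439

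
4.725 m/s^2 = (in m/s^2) 4.725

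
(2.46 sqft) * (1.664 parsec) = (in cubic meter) 1.173e+16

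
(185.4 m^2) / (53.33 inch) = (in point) 3.88e+05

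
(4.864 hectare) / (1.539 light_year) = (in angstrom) 0.03341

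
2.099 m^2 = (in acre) 0.0005187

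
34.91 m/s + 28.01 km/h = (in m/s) 42.69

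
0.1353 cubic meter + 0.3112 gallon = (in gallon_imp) 30.02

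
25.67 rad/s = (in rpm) 245.1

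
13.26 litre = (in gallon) 3.503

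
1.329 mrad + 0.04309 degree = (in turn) 0.0003312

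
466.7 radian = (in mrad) 4.667e+05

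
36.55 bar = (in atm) 36.07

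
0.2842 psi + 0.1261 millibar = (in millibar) 19.72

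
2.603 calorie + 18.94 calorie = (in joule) 90.14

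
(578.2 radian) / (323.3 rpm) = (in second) 17.08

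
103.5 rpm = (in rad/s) 10.84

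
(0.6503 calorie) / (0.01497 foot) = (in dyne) 5.963e+07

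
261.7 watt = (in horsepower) 0.3509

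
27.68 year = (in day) 1.01e+04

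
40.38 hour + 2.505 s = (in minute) 2423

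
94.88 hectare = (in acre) 234.5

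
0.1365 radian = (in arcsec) 2.816e+04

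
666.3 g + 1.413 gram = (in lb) 1.472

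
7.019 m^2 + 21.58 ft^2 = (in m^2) 9.024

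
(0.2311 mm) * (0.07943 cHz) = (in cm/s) 1.836e-05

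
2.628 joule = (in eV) 1.64e+19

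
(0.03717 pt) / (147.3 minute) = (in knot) 2.884e-09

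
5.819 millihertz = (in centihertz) 0.5819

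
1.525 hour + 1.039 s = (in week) 0.009079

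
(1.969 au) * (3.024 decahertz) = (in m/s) 8.907e+12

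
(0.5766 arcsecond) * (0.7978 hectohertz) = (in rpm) 0.00213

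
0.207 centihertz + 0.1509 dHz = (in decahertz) 0.001716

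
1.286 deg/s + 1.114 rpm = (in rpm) 1.328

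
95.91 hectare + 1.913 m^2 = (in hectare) 95.91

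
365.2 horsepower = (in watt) 2.723e+05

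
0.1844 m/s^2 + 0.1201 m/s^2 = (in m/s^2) 0.3045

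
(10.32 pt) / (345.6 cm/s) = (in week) 1.742e-09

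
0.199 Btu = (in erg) 2.1e+09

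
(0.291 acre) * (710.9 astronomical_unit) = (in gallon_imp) 2.755e+19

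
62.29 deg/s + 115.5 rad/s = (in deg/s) 6680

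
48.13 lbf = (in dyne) 2.141e+07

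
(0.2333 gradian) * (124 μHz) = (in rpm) 4.339e-06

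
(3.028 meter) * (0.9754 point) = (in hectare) 1.042e-07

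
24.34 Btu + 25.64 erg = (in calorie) 6138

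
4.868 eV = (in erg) 7.799e-12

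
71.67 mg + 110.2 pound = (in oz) 1763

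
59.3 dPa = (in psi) 0.0008601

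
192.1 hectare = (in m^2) 1.921e+06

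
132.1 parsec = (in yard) 4.458e+18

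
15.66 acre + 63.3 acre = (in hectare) 31.95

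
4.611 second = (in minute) 0.07685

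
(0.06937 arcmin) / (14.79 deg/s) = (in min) 1.303e-06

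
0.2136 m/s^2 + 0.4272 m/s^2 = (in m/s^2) 0.6408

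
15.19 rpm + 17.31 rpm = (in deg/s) 195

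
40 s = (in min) 0.6667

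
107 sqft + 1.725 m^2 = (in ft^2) 125.6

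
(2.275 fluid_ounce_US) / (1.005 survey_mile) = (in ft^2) 4.478e-07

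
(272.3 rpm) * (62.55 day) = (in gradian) 9.811e+09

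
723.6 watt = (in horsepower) 0.9704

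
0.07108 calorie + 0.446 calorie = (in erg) 2.163e+07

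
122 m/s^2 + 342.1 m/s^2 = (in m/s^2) 464.1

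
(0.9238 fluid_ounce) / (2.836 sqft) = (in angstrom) 1.037e+06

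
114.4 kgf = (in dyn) 1.122e+08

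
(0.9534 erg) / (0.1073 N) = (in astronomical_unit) 5.94e-18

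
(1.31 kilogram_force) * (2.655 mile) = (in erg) 5.489e+11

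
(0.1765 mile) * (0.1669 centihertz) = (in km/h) 1.707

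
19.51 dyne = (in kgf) 1.989e-05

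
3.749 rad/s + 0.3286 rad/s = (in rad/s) 4.078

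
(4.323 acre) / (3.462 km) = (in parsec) 1.638e-16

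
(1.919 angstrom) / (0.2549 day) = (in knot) 1.694e-14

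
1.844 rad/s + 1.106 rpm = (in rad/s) 1.96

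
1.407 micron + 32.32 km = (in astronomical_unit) 2.16e-07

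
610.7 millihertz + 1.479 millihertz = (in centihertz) 61.22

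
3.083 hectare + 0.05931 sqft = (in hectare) 3.083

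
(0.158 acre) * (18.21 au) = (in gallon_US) 4.601e+17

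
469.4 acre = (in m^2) 1.9e+06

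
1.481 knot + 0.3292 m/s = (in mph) 2.441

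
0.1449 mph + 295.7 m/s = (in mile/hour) 661.6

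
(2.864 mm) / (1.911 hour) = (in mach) 1.223e-09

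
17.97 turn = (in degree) 6469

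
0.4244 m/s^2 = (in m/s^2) 0.4244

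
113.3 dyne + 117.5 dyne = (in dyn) 230.8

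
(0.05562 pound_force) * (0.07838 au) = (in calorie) 6.934e+08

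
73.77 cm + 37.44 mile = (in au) 4.028e-07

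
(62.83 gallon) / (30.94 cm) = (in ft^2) 8.274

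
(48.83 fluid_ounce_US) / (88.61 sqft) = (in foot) 0.0005755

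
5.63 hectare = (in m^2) 5.63e+04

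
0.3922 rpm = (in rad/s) 0.04107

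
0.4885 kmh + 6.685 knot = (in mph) 7.997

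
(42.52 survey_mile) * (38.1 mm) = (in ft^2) 2.806e+04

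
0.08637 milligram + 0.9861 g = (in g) 0.9862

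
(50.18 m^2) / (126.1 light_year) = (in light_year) 4.446e-33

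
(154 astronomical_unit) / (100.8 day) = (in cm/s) 2.645e+08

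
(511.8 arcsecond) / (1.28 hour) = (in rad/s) 5.385e-07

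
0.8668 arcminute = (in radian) 0.0002521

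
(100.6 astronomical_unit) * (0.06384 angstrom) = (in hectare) 0.009608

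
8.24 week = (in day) 57.68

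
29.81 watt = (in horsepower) 0.03998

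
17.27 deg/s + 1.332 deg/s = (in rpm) 3.1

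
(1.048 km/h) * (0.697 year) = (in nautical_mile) 3455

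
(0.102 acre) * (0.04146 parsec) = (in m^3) 5.281e+17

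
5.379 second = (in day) 6.226e-05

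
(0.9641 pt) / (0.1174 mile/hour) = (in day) 7.501e-08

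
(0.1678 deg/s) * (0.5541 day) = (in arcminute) 4.82e+05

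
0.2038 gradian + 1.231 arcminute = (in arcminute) 12.24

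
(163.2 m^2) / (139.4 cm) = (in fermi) 1.171e+17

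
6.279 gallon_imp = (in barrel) 0.1795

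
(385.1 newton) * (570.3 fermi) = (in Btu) 2.082e-13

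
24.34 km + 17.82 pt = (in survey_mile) 15.12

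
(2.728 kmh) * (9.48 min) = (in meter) 431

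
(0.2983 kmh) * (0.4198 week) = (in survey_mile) 13.07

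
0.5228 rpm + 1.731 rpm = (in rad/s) 0.236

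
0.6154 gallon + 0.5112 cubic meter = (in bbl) 3.23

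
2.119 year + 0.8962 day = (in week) 110.6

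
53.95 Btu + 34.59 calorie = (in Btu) 54.09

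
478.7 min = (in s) 2.872e+04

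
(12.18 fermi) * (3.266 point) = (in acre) 3.468e-21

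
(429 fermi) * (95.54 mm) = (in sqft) 4.412e-13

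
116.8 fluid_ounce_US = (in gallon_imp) 0.7598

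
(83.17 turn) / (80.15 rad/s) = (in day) 7.546e-05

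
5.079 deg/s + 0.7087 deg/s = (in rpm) 0.9646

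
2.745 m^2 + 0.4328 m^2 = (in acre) 0.0007853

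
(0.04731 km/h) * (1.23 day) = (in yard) 1527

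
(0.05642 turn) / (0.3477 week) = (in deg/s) 9.659e-05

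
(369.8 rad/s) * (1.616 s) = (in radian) 597.6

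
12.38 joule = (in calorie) 2.959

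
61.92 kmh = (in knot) 33.43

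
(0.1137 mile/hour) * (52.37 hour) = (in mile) 5.954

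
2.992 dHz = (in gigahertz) 2.992e-10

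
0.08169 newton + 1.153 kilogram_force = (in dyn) 1.139e+06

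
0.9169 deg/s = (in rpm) 0.1528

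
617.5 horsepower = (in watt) 4.605e+05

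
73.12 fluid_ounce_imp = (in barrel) 0.01307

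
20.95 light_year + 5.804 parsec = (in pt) 1.069e+21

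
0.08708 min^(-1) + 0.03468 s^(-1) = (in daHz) 0.003613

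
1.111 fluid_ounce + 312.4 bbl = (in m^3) 49.67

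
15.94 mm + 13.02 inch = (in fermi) 3.466e+14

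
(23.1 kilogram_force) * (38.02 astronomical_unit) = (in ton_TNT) 3.079e+05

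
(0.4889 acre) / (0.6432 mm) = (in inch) 1.211e+08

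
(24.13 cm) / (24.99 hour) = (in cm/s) 0.0002682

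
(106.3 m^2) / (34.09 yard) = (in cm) 341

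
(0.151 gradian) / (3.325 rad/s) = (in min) 1.189e-05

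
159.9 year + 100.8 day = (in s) 5.051e+09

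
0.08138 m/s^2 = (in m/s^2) 0.08138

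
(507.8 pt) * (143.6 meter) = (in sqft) 276.9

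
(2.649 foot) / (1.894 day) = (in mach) 1.449e-08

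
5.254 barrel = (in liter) 835.3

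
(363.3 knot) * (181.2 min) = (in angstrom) 2.032e+16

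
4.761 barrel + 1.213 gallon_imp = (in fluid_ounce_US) 2.578e+04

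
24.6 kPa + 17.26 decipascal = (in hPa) 246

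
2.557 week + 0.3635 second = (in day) 17.9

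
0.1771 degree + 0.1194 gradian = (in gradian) 0.3162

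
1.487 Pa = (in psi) 0.0002157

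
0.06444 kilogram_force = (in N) 0.6319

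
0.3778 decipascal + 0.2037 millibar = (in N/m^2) 20.41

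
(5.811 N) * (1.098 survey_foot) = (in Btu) 0.001843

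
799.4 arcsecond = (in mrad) 3.876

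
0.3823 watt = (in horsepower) 0.0005127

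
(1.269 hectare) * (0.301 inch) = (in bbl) 610.2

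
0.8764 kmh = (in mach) 0.000715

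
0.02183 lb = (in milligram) 9902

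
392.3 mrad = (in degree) 22.48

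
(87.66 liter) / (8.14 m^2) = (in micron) 1.077e+04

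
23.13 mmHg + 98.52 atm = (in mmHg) 7.49e+04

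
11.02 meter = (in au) 7.366e-11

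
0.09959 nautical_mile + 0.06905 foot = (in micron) 1.845e+08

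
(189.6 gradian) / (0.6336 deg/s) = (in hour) 0.07481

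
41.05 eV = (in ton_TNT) 1.572e-27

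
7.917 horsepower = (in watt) 5904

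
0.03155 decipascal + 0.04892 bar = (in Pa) 4892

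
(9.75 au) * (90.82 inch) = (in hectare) 3.365e+08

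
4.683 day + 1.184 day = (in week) 0.8381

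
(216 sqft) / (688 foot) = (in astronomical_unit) 6.397e-13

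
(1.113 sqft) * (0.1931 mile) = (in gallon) 8489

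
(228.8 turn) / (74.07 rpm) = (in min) 3.089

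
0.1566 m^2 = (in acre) 3.87e-05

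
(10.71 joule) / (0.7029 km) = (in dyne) 1524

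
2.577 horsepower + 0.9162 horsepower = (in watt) 2605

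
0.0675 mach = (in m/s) 22.98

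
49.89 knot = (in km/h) 92.4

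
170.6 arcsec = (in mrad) 0.8271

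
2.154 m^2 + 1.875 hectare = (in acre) 4.634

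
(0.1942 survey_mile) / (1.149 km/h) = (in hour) 0.272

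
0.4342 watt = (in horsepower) 0.0005823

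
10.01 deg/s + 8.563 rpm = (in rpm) 10.23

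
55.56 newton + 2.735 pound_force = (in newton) 67.73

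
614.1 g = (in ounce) 21.66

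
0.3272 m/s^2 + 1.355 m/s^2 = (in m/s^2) 1.682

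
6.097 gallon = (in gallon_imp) 5.077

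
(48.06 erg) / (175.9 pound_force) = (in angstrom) 61.42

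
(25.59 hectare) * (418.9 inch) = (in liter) 2.723e+09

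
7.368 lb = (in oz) 117.9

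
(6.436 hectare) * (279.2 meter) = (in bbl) 1.13e+08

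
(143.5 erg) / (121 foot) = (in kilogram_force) 3.968e-08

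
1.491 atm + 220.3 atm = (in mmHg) 1.686e+05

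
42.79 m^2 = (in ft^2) 460.6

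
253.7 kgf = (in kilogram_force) 253.7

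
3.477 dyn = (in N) 3.477e-05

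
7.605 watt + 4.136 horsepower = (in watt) 3092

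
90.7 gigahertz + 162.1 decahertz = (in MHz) 9.07e+04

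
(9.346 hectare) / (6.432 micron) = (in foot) 4.767e+10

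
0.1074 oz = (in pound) 0.006712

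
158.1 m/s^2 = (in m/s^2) 158.1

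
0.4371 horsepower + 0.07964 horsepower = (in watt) 385.3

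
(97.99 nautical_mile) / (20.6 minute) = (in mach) 0.4312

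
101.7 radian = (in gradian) 6474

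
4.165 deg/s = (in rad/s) 0.07269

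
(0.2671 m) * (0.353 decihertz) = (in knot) 0.01833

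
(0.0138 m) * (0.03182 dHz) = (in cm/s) 0.004391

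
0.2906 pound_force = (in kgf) 0.1318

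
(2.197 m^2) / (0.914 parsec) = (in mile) 4.84e-20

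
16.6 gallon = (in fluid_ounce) 2125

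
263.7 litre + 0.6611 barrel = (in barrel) 2.32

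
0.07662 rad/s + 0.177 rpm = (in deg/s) 5.452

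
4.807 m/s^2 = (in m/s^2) 4.807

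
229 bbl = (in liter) 3.641e+04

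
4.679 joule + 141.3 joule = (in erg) 1.46e+09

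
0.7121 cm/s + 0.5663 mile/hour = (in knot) 0.5059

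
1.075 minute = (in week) 0.0001066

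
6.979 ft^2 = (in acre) 0.0001602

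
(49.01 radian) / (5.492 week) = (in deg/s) 0.0008454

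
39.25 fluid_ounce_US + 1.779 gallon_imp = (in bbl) 0.05817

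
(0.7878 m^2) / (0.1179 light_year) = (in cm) 7.063e-14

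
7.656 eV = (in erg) 1.227e-11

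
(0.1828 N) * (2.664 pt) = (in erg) 1718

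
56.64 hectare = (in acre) 140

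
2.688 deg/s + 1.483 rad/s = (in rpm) 14.61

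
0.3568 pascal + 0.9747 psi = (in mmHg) 50.41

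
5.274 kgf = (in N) 51.72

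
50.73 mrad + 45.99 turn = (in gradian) 1.84e+04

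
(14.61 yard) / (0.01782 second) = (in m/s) 749.7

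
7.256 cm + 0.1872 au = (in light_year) 2.96e-06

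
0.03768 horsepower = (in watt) 28.1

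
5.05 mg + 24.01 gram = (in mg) 2.402e+04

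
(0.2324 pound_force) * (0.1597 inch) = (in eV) 2.617e+16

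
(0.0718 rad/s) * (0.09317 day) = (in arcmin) 1.987e+06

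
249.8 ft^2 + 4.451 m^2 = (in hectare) 0.002766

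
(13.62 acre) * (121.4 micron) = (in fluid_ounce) 2.263e+05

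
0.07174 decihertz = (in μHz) 7174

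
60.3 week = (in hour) 1.013e+04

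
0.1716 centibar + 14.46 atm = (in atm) 14.46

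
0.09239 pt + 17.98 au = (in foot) 8.825e+12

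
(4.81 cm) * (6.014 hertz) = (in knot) 0.5623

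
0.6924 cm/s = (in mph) 0.01549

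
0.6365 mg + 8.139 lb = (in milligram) 3.692e+06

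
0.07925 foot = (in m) 0.02416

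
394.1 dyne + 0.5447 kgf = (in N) 5.346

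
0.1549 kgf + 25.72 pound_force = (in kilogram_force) 11.82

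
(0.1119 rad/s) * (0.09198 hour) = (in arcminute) 1.274e+05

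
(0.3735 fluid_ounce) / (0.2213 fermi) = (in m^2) 4.991e+10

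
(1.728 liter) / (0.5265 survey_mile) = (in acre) 5.039e-10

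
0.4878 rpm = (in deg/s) 2.927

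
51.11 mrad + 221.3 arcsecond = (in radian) 0.05218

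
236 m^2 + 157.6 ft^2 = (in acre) 0.06193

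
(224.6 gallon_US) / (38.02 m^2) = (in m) 0.02236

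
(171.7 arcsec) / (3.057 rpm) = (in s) 0.0026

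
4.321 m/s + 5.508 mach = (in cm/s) 1.88e+05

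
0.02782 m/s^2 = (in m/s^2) 0.02782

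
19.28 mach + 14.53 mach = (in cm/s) 1.151e+06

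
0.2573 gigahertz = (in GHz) 0.2573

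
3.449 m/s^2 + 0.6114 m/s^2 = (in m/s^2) 4.06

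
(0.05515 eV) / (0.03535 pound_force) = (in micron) 5.619e-14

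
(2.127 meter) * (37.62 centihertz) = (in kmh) 2.881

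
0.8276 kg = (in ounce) 29.19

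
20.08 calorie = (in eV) 5.244e+20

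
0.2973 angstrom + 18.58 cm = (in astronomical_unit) 1.242e-12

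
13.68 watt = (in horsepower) 0.01835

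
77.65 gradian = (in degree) 69.89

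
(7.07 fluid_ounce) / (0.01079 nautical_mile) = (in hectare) 1.046e-09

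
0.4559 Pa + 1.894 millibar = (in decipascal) 1899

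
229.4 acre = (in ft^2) 9.993e+06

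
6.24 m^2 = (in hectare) 0.000624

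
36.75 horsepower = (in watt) 2.74e+04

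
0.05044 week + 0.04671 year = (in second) 1.504e+06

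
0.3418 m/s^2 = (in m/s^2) 0.3418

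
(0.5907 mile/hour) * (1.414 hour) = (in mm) 1.344e+06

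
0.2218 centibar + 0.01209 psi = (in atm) 0.003012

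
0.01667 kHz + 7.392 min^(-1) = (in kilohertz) 0.01679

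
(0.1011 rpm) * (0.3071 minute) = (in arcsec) 4.024e+04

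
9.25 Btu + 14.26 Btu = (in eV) 1.548e+23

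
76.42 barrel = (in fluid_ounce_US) 4.108e+05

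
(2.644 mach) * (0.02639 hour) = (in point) 2.424e+08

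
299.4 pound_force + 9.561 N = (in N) 1341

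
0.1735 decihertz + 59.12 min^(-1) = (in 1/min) 60.16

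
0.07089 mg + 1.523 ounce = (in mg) 4.318e+04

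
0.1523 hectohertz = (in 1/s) 15.23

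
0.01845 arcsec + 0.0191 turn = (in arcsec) 2.475e+04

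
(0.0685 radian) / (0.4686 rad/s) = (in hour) 4.061e-05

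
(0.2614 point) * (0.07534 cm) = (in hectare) 6.948e-12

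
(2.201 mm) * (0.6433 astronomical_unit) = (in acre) 5.234e+04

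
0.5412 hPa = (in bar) 0.0005412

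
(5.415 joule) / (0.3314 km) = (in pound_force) 0.003673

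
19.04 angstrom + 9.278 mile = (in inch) 5.879e+05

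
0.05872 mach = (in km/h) 71.98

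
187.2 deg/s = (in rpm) 31.2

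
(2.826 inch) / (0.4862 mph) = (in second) 0.3303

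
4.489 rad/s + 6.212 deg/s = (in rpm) 43.9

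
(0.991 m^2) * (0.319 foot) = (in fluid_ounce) 3258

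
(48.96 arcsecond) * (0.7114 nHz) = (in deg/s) 9.675e-12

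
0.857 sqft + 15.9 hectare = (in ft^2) 1.711e+06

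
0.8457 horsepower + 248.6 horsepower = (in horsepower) 249.4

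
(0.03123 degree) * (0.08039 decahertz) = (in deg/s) 0.02511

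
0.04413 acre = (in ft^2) 1922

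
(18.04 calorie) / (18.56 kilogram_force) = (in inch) 16.33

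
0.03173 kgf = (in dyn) 3.112e+04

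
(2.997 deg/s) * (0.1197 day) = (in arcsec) 1.116e+08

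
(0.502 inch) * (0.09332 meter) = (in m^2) 0.00119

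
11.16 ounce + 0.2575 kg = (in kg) 0.5739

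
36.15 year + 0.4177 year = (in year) 36.57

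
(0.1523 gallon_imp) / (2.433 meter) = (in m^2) 0.0002846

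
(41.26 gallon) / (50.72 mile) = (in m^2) 1.913e-06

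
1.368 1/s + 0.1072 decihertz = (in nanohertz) 1.379e+09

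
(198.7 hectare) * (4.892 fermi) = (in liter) 9.72e-06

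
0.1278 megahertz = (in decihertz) 1.278e+06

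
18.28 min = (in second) 1097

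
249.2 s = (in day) 0.002884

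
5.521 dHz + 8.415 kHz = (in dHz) 8.416e+04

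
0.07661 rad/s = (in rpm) 0.7316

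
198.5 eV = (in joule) 3.18e-17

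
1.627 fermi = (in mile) 1.011e-18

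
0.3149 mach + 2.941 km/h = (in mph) 241.7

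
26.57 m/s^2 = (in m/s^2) 26.57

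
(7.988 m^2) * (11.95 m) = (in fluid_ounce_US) 3.228e+06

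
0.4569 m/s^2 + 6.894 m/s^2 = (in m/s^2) 7.351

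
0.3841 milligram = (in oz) 1.355e-05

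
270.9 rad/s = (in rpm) 2587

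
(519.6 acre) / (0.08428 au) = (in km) 1.668e-07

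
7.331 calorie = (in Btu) 0.02907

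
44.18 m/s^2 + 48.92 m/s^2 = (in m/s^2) 93.1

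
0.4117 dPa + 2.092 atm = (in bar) 2.12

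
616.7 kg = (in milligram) 6.167e+08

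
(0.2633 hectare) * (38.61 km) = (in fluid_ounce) 3.438e+12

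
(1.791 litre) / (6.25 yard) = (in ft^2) 0.003373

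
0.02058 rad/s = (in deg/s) 1.179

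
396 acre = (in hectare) 160.3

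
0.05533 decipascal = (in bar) 5.533e-08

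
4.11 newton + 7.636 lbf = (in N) 38.08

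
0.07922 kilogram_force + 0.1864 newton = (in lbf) 0.2166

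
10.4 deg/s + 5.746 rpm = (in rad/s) 0.7832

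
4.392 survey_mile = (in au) 4.725e-08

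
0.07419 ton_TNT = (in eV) 1.937e+27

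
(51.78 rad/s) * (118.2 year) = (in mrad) 1.93e+14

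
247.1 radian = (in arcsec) 5.097e+07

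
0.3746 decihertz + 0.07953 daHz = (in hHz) 0.008328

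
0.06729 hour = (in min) 4.037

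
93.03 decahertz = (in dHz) 9303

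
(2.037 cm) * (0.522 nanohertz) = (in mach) 3.123e-14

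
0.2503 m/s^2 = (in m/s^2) 0.2503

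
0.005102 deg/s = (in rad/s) 8.905e-05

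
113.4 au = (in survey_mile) 1.054e+10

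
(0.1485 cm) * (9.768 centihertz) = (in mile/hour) 0.0003245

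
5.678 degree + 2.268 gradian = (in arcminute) 463.2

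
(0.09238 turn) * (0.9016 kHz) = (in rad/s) 523.3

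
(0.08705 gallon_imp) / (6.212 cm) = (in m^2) 0.006371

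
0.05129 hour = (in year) 5.855e-06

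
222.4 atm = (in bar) 225.3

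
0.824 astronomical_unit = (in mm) 1.233e+14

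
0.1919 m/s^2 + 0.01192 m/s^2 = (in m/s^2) 0.2038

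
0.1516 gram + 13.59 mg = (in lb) 0.0003642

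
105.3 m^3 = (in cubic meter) 105.3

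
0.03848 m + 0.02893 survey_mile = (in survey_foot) 152.9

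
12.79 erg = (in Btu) 1.212e-09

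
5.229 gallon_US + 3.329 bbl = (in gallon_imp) 120.8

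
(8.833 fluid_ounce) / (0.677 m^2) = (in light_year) 4.078e-20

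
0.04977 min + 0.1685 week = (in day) 1.18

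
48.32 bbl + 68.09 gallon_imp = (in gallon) 2111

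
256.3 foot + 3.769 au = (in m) 5.638e+11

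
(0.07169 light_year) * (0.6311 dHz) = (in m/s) 4.28e+13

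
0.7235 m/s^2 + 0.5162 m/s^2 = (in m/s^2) 1.24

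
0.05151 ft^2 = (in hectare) 4.785e-07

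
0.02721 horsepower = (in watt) 20.29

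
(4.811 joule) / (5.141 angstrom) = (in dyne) 9.358e+14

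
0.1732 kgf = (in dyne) 1.699e+05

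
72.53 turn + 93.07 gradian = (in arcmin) 1.572e+06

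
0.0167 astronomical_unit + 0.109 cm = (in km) 2.498e+06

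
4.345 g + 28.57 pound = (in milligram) 1.296e+07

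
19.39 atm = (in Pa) 1.965e+06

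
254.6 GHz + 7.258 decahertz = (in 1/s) 2.546e+11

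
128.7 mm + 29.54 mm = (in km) 0.0001582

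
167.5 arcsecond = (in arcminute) 2.792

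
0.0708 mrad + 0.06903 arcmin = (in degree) 0.005207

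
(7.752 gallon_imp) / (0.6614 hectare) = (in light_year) 5.632e-22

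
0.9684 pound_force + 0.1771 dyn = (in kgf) 0.4393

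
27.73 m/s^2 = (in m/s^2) 27.73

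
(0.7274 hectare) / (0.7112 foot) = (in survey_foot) 1.101e+05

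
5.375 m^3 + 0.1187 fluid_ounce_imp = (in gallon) 1420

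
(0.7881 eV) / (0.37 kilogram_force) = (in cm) 3.48e-18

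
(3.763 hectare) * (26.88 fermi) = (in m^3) 1.011e-09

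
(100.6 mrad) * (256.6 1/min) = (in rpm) 4.108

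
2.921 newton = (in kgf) 0.2979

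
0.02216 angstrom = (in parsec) 7.182e-29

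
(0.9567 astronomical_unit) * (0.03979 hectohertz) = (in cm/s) 5.695e+13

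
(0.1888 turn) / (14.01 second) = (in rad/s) 0.08467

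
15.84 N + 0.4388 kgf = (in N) 20.14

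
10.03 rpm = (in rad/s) 1.05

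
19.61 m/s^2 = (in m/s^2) 19.61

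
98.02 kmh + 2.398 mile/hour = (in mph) 63.3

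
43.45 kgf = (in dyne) 4.261e+07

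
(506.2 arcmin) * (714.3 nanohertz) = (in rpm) 1.004e-06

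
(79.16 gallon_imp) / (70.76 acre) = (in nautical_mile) 6.786e-10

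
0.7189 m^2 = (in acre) 0.0001776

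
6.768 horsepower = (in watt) 5047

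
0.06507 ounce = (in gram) 1.845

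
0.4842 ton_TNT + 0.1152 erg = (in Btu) 1.92e+06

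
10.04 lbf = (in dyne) 4.466e+06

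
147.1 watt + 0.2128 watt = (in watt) 147.3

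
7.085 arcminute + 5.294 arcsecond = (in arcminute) 7.173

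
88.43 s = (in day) 0.001023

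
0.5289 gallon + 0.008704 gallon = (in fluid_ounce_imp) 71.62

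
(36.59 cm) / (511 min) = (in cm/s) 0.001193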